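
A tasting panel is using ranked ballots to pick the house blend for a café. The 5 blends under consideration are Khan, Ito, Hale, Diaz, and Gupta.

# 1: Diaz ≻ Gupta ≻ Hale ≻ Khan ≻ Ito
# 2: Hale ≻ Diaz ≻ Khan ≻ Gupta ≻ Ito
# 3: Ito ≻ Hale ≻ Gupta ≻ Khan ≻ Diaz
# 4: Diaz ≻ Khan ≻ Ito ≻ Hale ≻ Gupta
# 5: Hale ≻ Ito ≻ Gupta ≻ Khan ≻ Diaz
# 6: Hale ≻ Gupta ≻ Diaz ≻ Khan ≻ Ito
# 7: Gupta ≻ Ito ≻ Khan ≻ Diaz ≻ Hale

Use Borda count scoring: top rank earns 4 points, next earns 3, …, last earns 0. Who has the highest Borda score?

Borda scores:
  Khan: 1 + 2 + 1 + 3 + 1 + 1 + 2 = 11
  Ito: 0 + 0 + 4 + 2 + 3 + 0 + 3 = 12
  Hale: 2 + 4 + 3 + 1 + 4 + 4 + 0 = 18
  Diaz: 4 + 3 + 0 + 4 + 0 + 2 + 1 = 14
  Gupta: 3 + 1 + 2 + 0 + 2 + 3 + 4 = 15
Hale has the highest total.

Hale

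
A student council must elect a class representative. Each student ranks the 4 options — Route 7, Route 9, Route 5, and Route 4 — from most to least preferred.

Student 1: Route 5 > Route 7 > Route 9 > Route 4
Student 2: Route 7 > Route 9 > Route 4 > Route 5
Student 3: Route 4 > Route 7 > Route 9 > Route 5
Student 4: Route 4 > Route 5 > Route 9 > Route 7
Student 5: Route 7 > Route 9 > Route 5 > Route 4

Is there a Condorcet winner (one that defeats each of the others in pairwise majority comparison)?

Yes

Head-to-head results (5 voters total):
Route 7 vs Route 9: Route 7 wins 4–1.
Route 7 vs Route 5: Route 7 wins 3–2.
Route 7 vs Route 4: Route 7 wins 3–2.
Route 9 vs Route 5: Route 9 wins 3–2.
Route 9 vs Route 4: Route 9 wins 3–2.
Route 5 vs Route 4: Route 4 wins 3–2.
Route 7 beats each rival — Route 9 (4–1), Route 5 (3–2), Route 4 (3–2) — so Route 7 is the Condorcet winner.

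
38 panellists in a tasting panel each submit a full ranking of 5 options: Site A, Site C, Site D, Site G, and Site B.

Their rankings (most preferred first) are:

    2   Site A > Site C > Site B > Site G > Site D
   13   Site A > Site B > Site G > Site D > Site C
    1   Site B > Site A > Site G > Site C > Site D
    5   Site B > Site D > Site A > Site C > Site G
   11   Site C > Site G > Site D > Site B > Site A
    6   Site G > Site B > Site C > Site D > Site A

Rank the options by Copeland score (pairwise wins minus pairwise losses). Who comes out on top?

Site B

Pairwise results:
  Site A vs Site C: Site A wins 21–17.
  Site A vs Site D: Site D wins 22–16.
  Site A vs Site G: Site A wins 21–17.
  Site A vs Site B: Site B wins 23–15.
  Site C vs Site D: Site C wins 20–18.
  Site C vs Site G: Site G wins 20–18.
  Site C vs Site B: Site B wins 25–13.
  Site D vs Site G: Site G wins 33–5.
  Site D vs Site B: Site B wins 27–11.
  Site G vs Site B: Site B wins 21–17.
Copeland scores (wins − losses):
  Site A: 2 − 2 = 0
  Site C: 1 − 3 = -2
  Site D: 1 − 3 = -2
  Site G: 2 − 2 = 0
  Site B: 4 − 0 = 4
Site B has the best Copeland score.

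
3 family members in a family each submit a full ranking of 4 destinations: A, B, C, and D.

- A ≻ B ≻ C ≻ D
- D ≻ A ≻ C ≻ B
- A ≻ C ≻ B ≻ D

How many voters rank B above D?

Ballots ranking B above D: 2.
Ballots ranking D above B: 1.
So 2 of 3 voters prefer B to D.

2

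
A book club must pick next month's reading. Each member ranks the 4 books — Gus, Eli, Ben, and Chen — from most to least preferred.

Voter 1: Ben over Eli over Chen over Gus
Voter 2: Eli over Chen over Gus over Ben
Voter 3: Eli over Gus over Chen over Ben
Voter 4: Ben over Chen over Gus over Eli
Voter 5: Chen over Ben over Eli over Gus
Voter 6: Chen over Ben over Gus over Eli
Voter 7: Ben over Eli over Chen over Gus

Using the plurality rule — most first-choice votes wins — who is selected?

Ben

First-place vote totals:
  Gus: 0
  Eli: 2
  Ben: 3
  Chen: 2
Ben has the most first-place votes.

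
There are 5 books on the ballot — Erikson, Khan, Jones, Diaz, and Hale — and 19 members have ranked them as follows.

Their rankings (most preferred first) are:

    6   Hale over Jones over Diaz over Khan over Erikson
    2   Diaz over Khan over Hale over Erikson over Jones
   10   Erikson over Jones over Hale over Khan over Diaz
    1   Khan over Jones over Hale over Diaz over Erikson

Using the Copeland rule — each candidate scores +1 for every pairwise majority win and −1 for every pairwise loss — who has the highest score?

Pairwise results:
  Erikson vs Khan: Erikson wins 10–9.
  Erikson vs Jones: Erikson wins 12–7.
  Erikson vs Diaz: Erikson wins 10–9.
  Erikson vs Hale: Erikson wins 10–9.
  Khan vs Jones: Jones wins 16–3.
  Khan vs Diaz: Khan wins 11–8.
  Khan vs Hale: Hale wins 16–3.
  Jones vs Diaz: Jones wins 17–2.
  Jones vs Hale: Jones wins 11–8.
  Diaz vs Hale: Hale wins 17–2.
Copeland scores (wins − losses):
  Erikson: 4 − 0 = 4
  Khan: 1 − 3 = -2
  Jones: 3 − 1 = 2
  Diaz: 0 − 4 = -4
  Hale: 2 − 2 = 0
Erikson has the best Copeland score.

Erikson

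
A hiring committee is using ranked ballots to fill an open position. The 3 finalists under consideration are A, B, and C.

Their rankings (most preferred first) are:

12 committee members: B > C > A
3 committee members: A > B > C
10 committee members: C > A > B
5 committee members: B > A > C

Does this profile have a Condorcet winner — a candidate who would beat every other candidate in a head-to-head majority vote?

Yes

Head-to-head results (30 voters total):
A vs B: B wins 17–13.
A vs C: C wins 22–8.
B vs C: B wins 20–10.
B beats each rival — A (17–13), C (20–10) — so B is the Condorcet winner.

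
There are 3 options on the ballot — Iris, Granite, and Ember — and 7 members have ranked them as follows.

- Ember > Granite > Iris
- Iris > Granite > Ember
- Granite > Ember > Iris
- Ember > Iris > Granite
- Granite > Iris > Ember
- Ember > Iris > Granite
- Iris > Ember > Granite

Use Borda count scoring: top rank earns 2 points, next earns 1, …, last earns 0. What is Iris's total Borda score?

7

Borda scores:
  Iris: 0 + 2 + 0 + 1 + 1 + 1 + 2 = 7
  Granite: 1 + 1 + 2 + 0 + 2 + 0 + 0 = 6
  Ember: 2 + 0 + 1 + 2 + 0 + 2 + 1 = 8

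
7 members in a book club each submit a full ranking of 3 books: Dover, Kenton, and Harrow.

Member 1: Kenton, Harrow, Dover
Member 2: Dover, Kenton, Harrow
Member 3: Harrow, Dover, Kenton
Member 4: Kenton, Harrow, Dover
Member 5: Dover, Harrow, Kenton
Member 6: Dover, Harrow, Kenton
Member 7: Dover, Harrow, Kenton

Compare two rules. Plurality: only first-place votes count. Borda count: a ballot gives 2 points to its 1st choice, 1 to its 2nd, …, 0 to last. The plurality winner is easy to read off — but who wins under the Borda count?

Plurality first-place counts: Dover 4, Kenton 2, Harrow 1 → Dover.
Borda totals: Dover 9, Kenton 5, Harrow 7 → Dover.

Dover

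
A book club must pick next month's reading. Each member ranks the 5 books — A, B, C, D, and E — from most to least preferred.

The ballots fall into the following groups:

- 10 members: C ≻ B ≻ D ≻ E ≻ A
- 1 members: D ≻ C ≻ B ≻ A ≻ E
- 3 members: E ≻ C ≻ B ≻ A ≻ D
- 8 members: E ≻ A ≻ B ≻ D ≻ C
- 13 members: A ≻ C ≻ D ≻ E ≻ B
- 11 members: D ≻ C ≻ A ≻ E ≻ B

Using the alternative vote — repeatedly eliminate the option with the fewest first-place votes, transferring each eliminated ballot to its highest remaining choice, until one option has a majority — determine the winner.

A

Round 1: A 13, D 12, E 11, C 10, B 0. B has the fewest and is eliminated.
Round 2: A 13, D 12, E 11, C 10. C has the fewest and is eliminated.
Round 3: D 22, A 13, E 11. E has the fewest and is eliminated.
Round 4: A 24, D 22. A has a majority.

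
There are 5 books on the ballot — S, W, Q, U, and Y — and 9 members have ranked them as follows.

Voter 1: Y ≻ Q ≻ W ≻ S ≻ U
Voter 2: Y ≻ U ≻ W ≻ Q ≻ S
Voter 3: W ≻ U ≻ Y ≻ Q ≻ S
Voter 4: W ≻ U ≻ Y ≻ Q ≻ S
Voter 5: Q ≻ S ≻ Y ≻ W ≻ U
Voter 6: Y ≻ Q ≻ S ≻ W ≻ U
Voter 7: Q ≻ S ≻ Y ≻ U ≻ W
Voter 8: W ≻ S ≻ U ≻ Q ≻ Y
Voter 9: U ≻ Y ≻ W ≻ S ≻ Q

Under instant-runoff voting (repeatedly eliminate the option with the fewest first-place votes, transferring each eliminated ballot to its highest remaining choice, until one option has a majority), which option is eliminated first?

Round 1: W 3, Y 3, Q 2, U 1, S 0. S has the fewest and is eliminated.
Round 2: W 3, Y 3, Q 2, U 1. U has the fewest and is eliminated.
Round 3: Y 4, W 3, Q 2. Q has the fewest and is eliminated.
Round 4: Y 6, W 3. Y has a majority.

S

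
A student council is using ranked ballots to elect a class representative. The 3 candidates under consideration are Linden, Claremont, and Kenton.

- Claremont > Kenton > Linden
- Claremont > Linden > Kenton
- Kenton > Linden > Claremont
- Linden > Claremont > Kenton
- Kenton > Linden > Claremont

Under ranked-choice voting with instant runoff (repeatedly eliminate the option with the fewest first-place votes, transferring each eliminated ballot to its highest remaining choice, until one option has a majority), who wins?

Round 1: Claremont 2, Kenton 2, Linden 1. Linden has the fewest and is eliminated.
Round 2: Claremont 3, Kenton 2. Claremont has a majority.

Claremont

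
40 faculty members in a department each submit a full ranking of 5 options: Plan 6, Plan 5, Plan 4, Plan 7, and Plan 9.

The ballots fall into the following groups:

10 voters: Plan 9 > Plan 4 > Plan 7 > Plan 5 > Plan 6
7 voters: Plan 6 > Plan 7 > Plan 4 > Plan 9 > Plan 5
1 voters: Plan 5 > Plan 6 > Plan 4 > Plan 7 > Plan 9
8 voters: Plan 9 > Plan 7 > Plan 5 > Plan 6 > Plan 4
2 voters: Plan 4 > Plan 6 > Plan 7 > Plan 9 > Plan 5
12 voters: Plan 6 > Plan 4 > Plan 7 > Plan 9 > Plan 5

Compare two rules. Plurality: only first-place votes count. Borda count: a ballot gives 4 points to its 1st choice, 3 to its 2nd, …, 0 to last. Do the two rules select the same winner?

Plurality first-place counts: Plan 6 19, Plan 5 1, Plan 4 2, Plan 7 0, Plan 9 18 → Plan 6.
Borda totals: Plan 6 93, Plan 5 30, Plan 4 90, Plan 7 94, Plan 9 93 → Plan 7.
The two rules disagree: plurality picks Plan 6, Borda picks Plan 7.

No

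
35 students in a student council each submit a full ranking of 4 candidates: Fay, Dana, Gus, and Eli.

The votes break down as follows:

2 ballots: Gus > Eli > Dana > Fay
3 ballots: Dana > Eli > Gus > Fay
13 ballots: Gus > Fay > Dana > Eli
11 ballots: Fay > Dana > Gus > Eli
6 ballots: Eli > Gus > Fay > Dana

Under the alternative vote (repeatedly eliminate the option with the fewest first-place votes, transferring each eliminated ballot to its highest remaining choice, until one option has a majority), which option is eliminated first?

Round 1: Gus 15, Fay 11, Eli 6, Dana 3. Dana has the fewest and is eliminated.
Round 2: Gus 15, Fay 11, Eli 9. Eli has the fewest and is eliminated.
Round 3: Gus 24, Fay 11. Gus has a majority.

Dana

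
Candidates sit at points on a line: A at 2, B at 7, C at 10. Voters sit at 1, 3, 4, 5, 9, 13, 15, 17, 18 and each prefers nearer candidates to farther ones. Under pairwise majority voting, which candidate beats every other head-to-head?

With single-peaked preferences on a line, the Condorcet winner is the candidate closest to the median voter.
The median voter (position 9) is closest to C at 10.
Check: C vs B — voters closer to C: 5 of 9.

C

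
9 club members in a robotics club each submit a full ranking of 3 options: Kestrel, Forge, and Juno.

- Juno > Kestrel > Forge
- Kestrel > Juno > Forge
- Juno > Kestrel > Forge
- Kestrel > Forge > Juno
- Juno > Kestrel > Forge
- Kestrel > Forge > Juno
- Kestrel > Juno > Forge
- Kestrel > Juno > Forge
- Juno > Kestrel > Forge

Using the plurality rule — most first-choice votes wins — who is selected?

Kestrel

First-place vote totals:
  Kestrel: 5
  Forge: 0
  Juno: 4
Kestrel has the most first-place votes.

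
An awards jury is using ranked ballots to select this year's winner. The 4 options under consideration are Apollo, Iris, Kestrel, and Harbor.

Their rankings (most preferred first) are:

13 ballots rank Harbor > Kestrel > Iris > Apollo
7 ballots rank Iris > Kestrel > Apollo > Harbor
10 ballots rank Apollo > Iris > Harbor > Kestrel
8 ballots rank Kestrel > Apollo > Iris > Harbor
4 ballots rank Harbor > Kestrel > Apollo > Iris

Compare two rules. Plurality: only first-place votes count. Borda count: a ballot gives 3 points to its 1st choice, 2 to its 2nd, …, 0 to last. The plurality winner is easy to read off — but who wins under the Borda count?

Kestrel

Plurality first-place counts: Apollo 10, Iris 7, Kestrel 8, Harbor 17 → Harbor.
Borda totals: Apollo 57, Iris 62, Kestrel 72, Harbor 61 → Kestrel.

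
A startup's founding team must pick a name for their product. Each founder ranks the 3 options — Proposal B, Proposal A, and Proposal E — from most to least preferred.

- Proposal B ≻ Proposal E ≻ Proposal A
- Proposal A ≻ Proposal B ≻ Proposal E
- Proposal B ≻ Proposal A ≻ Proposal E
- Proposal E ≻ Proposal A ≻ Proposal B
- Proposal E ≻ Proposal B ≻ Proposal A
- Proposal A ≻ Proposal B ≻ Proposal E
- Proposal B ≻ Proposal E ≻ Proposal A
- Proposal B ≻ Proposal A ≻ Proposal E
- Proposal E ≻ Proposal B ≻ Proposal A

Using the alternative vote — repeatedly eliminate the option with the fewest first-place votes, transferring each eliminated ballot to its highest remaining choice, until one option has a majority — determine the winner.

Proposal B

Round 1: Proposal B 4, Proposal E 3, Proposal A 2. Proposal A has the fewest and is eliminated.
Round 2: Proposal B 6, Proposal E 3. Proposal B has a majority.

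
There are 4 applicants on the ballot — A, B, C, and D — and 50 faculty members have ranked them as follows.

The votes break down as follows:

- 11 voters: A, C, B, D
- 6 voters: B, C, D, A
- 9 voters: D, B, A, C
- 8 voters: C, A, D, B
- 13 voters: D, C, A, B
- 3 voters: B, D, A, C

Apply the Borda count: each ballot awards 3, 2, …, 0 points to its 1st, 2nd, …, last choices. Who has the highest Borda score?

D

Borda scores:
  A: 11·3 + 6·0 + 9·1 + 8·2 + 13·1 + 3·1 = 74
  B: 11·1 + 6·3 + 9·2 + 8·0 + 13·0 + 3·3 = 56
  C: 11·2 + 6·2 + 9·0 + 8·3 + 13·2 + 3·0 = 84
  D: 11·0 + 6·1 + 9·3 + 8·1 + 13·3 + 3·2 = 86
D has the highest total.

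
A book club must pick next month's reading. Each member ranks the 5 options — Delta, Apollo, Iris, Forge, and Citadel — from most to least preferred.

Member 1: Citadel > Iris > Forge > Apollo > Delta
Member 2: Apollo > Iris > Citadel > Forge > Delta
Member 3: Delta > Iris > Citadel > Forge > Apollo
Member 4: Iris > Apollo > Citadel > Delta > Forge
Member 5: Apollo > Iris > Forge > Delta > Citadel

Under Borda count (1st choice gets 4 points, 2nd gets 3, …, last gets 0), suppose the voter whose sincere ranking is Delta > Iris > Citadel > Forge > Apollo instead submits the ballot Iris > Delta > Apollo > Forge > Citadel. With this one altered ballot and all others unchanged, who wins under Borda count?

Borda totals with the altered ballot: Delta 5, Apollo 14, Iris 17, Forge 6, Citadel 8.
The winner is unchanged: still Iris.

Iris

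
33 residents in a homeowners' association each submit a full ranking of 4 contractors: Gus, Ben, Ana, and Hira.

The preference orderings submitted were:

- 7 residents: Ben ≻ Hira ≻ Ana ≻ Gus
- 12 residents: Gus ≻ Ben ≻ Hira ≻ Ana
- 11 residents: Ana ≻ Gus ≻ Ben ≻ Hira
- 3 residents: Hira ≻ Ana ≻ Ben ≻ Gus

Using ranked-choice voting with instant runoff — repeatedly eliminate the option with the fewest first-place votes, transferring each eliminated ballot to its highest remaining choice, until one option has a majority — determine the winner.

Ana

Round 1: Gus 12, Ana 11, Ben 7, Hira 3. Hira has the fewest and is eliminated.
Round 2: Ana 14, Gus 12, Ben 7. Ben has the fewest and is eliminated.
Round 3: Ana 21, Gus 12. Ana has a majority.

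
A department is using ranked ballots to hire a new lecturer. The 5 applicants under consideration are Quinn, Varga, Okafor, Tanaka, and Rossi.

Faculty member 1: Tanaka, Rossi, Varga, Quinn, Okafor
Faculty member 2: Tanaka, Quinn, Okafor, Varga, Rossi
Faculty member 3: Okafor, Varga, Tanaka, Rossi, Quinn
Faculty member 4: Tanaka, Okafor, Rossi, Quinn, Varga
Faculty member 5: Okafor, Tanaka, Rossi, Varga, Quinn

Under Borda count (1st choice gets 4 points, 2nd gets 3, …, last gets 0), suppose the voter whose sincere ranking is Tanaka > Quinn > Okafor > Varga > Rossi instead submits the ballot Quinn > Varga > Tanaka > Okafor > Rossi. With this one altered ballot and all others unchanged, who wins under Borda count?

Borda totals with the altered ballot: Quinn 6, Varga 9, Okafor 12, Tanaka 15, Rossi 8.
The winner is unchanged: still Tanaka.

Tanaka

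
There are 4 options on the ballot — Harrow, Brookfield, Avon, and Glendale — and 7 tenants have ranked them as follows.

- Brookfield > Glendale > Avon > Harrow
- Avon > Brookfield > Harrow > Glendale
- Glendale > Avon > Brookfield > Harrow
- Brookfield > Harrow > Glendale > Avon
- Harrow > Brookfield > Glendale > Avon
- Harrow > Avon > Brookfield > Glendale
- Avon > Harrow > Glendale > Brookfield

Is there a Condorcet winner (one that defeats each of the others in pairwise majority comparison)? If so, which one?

No Condorcet winner

Head-to-head results (7 voters total):
Harrow vs Brookfield: Brookfield wins 4–3.
Harrow vs Avon: Avon wins 4–3.
Harrow vs Glendale: Harrow wins 5–2.
Brookfield vs Avon: Avon wins 4–3.
Brookfield vs Glendale: Brookfield wins 5–2.
Avon vs Glendale: Glendale wins 4–3.
No candidate beats all others: Harrow beats Glendale beats Avon beats Harrow, a majority cycle.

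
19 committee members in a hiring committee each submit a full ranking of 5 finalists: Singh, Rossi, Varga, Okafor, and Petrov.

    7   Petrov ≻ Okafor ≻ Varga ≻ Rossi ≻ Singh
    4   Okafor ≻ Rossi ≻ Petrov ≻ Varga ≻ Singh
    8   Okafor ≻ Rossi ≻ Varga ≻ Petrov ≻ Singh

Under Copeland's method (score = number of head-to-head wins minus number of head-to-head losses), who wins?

Pairwise results:
  Singh vs Rossi: Rossi wins 19–0.
  Singh vs Varga: Varga wins 19–0.
  Singh vs Okafor: Okafor wins 19–0.
  Singh vs Petrov: Petrov wins 19–0.
  Rossi vs Varga: Rossi wins 12–7.
  Rossi vs Okafor: Okafor wins 19–0.
  Rossi vs Petrov: Rossi wins 12–7.
  Varga vs Okafor: Okafor wins 19–0.
  Varga vs Petrov: Petrov wins 11–8.
  Okafor vs Petrov: Okafor wins 12–7.
Copeland scores (wins − losses):
  Singh: 0 − 4 = -4
  Rossi: 3 − 1 = 2
  Varga: 1 − 3 = -2
  Okafor: 4 − 0 = 4
  Petrov: 2 − 2 = 0
Okafor has the best Copeland score.

Okafor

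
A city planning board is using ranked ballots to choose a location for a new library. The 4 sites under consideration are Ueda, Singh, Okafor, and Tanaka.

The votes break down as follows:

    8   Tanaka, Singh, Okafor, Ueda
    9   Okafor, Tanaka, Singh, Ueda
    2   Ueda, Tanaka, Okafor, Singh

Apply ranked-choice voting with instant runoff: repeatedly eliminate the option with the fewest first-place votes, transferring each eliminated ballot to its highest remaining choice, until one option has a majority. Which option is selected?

Tanaka

Round 1: Okafor 9, Tanaka 8, Ueda 2, Singh 0. Singh has the fewest and is eliminated.
Round 2: Okafor 9, Tanaka 8, Ueda 2. Ueda has the fewest and is eliminated.
Round 3: Tanaka 10, Okafor 9. Tanaka has a majority.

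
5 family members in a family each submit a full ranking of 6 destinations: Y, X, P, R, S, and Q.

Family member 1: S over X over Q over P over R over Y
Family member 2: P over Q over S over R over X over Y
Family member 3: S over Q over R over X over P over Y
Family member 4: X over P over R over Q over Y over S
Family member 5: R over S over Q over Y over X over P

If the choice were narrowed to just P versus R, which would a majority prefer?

Ballots ranking P above R: 3.
Ballots ranking R above P: 2.
P wins the head-to-head, 3–2.

P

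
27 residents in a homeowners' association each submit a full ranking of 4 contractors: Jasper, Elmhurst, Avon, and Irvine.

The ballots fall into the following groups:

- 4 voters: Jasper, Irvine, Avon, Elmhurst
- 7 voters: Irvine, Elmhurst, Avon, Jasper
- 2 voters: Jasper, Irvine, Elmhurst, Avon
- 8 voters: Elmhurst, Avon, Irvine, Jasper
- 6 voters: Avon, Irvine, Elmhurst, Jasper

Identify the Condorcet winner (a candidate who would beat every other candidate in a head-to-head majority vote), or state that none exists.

Head-to-head results (27 voters total):
Jasper vs Elmhurst: Elmhurst wins 21–6.
Jasper vs Avon: Avon wins 21–6.
Jasper vs Irvine: Irvine wins 21–6.
Elmhurst vs Avon: Elmhurst wins 17–10.
Elmhurst vs Irvine: Irvine wins 19–8.
Avon vs Irvine: Avon wins 14–13.
No candidate beats all others: Elmhurst beats Avon beats Irvine beats Elmhurst, a majority cycle.

None — there is no Condorcet winner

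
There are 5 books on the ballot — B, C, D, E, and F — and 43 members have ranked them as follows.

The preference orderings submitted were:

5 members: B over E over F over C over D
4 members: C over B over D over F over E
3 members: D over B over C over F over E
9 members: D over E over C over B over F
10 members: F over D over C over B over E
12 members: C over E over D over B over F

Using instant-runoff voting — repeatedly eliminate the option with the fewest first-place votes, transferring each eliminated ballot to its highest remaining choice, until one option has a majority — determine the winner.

Round 1: C 16, D 12, F 10, B 5, E 0. E has the fewest and is eliminated.
Round 2: C 16, D 12, F 10, B 5. B has the fewest and is eliminated.
Round 3: C 16, F 15, D 12. D has the fewest and is eliminated.
Round 4: C 28, F 15. C has a majority.

C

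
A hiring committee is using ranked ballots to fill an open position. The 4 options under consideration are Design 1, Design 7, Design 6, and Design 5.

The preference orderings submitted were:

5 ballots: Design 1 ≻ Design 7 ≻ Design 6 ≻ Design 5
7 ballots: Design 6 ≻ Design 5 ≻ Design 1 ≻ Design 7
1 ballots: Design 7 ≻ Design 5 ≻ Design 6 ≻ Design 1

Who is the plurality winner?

Design 6

First-place vote totals:
  Design 1: 5
  Design 7: 1
  Design 6: 7
  Design 5: 0
Design 6 has the most first-place votes.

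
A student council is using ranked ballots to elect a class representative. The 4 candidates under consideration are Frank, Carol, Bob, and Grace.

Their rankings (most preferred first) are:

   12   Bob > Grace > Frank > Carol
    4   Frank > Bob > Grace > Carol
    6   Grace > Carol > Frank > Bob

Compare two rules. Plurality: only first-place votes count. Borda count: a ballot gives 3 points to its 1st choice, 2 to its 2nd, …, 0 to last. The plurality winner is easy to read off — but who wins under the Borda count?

Plurality first-place counts: Frank 4, Carol 0, Bob 12, Grace 6 → Bob.
Borda totals: Frank 30, Carol 12, Bob 44, Grace 46 → Grace.

Grace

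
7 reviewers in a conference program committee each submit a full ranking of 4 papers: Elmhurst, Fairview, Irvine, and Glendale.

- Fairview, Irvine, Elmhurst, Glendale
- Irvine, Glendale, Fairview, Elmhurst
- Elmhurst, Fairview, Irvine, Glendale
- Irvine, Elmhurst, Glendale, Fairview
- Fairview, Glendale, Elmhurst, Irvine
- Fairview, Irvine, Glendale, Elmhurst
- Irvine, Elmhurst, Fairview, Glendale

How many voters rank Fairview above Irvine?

4

Ballots ranking Fairview above Irvine: 4.
Ballots ranking Irvine above Fairview: 3.
So 4 of 7 voters prefer Fairview to Irvine.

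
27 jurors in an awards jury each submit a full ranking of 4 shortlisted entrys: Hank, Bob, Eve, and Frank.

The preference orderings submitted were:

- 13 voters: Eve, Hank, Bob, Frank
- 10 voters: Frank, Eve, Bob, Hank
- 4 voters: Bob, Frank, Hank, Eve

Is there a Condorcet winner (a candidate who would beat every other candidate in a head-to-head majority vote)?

No

Head-to-head results (27 voters total):
Hank vs Bob: Bob wins 14–13.
Hank vs Eve: Eve wins 23–4.
Hank vs Frank: Frank wins 14–13.
Bob vs Eve: Eve wins 23–4.
Bob vs Frank: Bob wins 17–10.
Eve vs Frank: Frank wins 14–13.
No candidate beats all others: Bob beats Frank beats Eve beats Bob, a majority cycle.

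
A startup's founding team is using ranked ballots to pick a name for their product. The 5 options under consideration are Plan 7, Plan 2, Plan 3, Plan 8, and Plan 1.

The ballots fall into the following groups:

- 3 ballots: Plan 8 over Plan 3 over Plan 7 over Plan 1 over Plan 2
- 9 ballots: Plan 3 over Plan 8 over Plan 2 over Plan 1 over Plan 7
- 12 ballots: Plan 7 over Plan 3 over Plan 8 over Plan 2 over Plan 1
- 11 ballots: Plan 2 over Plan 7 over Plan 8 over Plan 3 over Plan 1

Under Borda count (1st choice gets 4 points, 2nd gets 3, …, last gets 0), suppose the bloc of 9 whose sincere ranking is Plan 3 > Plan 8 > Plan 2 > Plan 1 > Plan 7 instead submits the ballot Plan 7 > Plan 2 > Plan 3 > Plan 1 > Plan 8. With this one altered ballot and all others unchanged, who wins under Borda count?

Borda totals with the altered ballot: Plan 7 123, Plan 2 83, Plan 3 74, Plan 8 58, Plan 1 12.
The switch changes the winner from Plan 3 to Plan 7.

Plan 7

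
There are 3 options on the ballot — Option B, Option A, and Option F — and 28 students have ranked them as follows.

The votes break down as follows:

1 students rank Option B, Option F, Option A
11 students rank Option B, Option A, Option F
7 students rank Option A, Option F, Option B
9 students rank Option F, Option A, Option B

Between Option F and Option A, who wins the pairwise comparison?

Ballots ranking Option F above Option A: 1+9 = 10.
Ballots ranking Option A above Option F: 11+7 = 18.
Option A wins the head-to-head, 18–10.

Option A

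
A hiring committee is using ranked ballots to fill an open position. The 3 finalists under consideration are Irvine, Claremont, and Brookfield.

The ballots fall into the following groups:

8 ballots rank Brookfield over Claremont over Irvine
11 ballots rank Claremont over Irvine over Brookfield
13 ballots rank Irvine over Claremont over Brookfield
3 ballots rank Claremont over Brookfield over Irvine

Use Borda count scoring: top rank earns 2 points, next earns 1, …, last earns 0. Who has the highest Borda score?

Borda scores:
  Irvine: 8·0 + 11·1 + 13·2 + 3·0 = 37
  Claremont: 8·1 + 11·2 + 13·1 + 3·2 = 49
  Brookfield: 8·2 + 11·0 + 13·0 + 3·1 = 19
Claremont has the highest total.

Claremont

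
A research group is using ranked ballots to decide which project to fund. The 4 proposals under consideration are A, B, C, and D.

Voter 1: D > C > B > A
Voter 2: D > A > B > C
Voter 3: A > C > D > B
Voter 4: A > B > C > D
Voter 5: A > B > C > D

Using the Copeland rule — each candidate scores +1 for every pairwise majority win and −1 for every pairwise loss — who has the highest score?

A

Pairwise results:
  A vs B: A wins 4–1.
  A vs C: A wins 4–1.
  A vs D: A wins 3–2.
  B vs C: B wins 3–2.
  B vs D: D wins 3–2.
  C vs D: C wins 3–2.
Copeland scores (wins − losses):
  A: 3 − 0 = 3
  B: 1 − 2 = -1
  C: 1 − 2 = -1
  D: 1 − 2 = -1
A has the best Copeland score.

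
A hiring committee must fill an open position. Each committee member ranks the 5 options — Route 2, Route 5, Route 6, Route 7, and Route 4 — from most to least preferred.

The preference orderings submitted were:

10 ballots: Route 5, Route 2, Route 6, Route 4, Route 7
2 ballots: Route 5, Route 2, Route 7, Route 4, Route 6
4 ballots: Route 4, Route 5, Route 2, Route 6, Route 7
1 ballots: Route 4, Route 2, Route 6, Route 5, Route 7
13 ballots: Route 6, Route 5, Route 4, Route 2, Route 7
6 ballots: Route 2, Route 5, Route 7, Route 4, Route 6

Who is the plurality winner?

Route 6

First-place vote totals:
  Route 2: 6
  Route 5: 12
  Route 6: 13
  Route 7: 0
  Route 4: 5
Route 6 has the most first-place votes.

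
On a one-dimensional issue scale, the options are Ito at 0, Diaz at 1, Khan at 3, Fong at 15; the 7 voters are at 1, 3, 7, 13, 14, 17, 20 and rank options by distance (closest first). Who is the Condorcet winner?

With single-peaked preferences on a line, the Condorcet winner is the candidate closest to the median voter.
The median voter (position 13) is closest to Fong at 15.
Check: Fong vs Ito — voters closer to Fong: 4 of 7.

Fong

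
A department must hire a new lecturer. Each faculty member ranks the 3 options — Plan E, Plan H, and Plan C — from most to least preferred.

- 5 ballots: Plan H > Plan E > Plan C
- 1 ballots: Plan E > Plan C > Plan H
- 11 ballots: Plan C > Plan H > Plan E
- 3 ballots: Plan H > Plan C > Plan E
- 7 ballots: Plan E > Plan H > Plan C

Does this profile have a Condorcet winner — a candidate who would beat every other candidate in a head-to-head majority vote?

Head-to-head results (27 voters total):
Plan E vs Plan H: Plan H wins 19–8.
Plan E vs Plan C: Plan C wins 14–13.
Plan H vs Plan C: Plan H wins 15–12.
Plan H beats each rival — Plan E (19–8), Plan C (15–12) — so Plan H is the Condorcet winner.

Yes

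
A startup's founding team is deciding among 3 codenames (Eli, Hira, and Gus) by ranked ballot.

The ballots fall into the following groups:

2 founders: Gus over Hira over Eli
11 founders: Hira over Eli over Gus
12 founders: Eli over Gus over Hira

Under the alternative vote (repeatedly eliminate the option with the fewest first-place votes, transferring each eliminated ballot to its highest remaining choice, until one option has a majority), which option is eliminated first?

Round 1: Eli 12, Hira 11, Gus 2. Gus has the fewest and is eliminated.
Round 2: Hira 13, Eli 12. Hira has a majority.

Gus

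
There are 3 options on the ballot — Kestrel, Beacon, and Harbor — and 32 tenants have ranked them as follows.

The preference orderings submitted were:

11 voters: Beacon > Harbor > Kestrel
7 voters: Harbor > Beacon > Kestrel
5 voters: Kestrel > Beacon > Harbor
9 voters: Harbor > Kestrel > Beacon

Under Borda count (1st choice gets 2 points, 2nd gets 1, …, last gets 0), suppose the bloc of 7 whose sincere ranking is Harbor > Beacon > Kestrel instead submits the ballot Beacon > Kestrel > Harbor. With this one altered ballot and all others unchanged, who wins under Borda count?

Borda totals with the altered ballot: Kestrel 26, Beacon 41, Harbor 29.
The switch changes the winner from Harbor to Beacon.

Beacon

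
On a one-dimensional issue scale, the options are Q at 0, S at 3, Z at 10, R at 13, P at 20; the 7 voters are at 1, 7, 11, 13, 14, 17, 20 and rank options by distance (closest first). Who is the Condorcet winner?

With single-peaked preferences on a line, the Condorcet winner is the candidate closest to the median voter.
The median voter (position 13) is closest to R at 13.
Check: R vs P — voters closer to R: 5 of 7.

R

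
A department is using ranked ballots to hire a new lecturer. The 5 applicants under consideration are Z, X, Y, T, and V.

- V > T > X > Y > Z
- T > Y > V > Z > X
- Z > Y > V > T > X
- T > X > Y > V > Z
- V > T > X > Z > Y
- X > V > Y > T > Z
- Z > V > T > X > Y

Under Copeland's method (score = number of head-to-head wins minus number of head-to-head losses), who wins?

Pairwise results:
  Z vs X: X wins 4–3.
  Z vs Y: Y wins 4–3.
  Z vs T: T wins 5–2.
  Z vs V: V wins 5–2.
  X vs Y: X wins 5–2.
  X vs T: T wins 6–1.
  X vs V: V wins 5–2.
  Y vs T: T wins 5–2.
  Y vs V: V wins 4–3.
  T vs V: V wins 5–2.
Copeland scores (wins − losses):
  Z: 0 − 4 = -4
  X: 2 − 2 = 0
  Y: 1 − 3 = -2
  T: 3 − 1 = 2
  V: 4 − 0 = 4
V has the best Copeland score.

V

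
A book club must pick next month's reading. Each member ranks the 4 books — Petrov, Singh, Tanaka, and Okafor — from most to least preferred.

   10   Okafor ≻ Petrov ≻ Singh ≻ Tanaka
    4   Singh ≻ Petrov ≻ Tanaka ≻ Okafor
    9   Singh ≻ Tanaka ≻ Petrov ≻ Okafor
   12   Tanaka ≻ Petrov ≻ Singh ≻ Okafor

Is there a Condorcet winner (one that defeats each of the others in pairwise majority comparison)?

Head-to-head results (35 voters total):
Petrov vs Singh: Petrov wins 22–13.
Petrov vs Tanaka: Tanaka wins 21–14.
Petrov vs Okafor: Petrov wins 25–10.
Singh vs Tanaka: Singh wins 23–12.
Singh vs Okafor: Singh wins 25–10.
Tanaka vs Okafor: Tanaka wins 25–10.
No candidate beats all others: Petrov beats Singh beats Tanaka beats Petrov, a majority cycle.

No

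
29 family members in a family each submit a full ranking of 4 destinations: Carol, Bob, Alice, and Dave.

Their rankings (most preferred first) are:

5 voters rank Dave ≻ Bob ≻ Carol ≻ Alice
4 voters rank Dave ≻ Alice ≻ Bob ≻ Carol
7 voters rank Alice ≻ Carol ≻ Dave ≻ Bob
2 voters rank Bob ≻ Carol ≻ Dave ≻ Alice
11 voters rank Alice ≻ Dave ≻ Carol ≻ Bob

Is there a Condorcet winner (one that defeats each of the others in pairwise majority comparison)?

Yes

Head-to-head results (29 voters total):
Carol vs Bob: Carol wins 18–11.
Carol vs Alice: Alice wins 22–7.
Carol vs Dave: Dave wins 20–9.
Bob vs Alice: Alice wins 22–7.
Bob vs Dave: Dave wins 27–2.
Alice vs Dave: Alice wins 18–11.
Alice beats each rival — Carol (22–7), Bob (22–7), Dave (18–11) — so Alice is the Condorcet winner.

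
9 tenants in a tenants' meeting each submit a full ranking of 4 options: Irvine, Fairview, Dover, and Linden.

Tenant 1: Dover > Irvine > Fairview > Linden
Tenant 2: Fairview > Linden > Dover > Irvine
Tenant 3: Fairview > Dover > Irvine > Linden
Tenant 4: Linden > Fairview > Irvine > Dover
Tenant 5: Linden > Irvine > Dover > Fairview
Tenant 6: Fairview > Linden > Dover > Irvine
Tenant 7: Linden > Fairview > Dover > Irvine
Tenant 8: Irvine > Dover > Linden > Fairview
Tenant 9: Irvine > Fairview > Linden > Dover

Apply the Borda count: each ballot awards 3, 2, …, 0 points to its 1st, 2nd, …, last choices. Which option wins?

Fairview

Borda scores:
  Irvine: 2 + 0 + 1 + 1 + 2 + 0 + 0 + 3 + 3 = 12
  Fairview: 1 + 3 + 3 + 2 + 0 + 3 + 2 + 0 + 2 = 16
  Dover: 3 + 1 + 2 + 0 + 1 + 1 + 1 + 2 + 0 = 11
  Linden: 0 + 2 + 0 + 3 + 3 + 2 + 3 + 1 + 1 = 15
Fairview has the highest total.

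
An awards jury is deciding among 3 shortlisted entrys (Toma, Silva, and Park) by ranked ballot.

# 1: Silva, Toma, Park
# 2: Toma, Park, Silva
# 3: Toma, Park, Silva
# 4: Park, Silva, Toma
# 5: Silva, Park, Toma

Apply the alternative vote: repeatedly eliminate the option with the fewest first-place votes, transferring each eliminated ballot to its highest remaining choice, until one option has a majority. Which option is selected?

Silva

Round 1: Toma 2, Silva 2, Park 1. Park has the fewest and is eliminated.
Round 2: Silva 3, Toma 2. Silva has a majority.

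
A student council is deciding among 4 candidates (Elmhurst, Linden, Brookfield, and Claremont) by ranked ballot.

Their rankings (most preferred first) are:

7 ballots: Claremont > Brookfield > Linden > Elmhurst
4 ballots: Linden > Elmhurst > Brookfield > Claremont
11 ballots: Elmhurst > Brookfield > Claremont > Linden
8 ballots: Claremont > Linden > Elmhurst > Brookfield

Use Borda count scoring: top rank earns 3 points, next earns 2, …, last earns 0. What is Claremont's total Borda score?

Borda scores:
  Elmhurst: 7·0 + 4·2 + 11·3 + 8·1 = 49
  Linden: 7·1 + 4·3 + 11·0 + 8·2 = 35
  Brookfield: 7·2 + 4·1 + 11·2 + 8·0 = 40
  Claremont: 7·3 + 4·0 + 11·1 + 8·3 = 56

56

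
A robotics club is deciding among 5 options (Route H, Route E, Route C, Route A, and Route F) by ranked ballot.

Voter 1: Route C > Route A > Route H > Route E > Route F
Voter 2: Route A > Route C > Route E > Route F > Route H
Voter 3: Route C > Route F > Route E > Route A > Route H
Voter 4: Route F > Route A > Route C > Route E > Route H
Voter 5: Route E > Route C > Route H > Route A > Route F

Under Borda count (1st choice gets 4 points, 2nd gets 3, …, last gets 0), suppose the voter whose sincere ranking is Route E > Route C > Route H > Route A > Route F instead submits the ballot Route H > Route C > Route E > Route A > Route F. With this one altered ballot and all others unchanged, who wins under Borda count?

Route C

Borda totals with the altered ballot: Route H 6, Route E 8, Route C 16, Route A 12, Route F 8.
The winner is unchanged: still Route C.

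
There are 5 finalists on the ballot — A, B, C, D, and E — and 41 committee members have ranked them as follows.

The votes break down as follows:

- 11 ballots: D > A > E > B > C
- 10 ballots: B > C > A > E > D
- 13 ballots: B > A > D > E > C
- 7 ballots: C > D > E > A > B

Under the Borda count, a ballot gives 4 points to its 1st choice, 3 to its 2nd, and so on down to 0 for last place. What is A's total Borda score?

Borda scores:
  A: 11·3 + 10·2 + 13·3 + 7·1 = 99
  B: 11·1 + 10·4 + 13·4 + 7·0 = 103
  C: 11·0 + 10·3 + 13·0 + 7·4 = 58
  D: 11·4 + 10·0 + 13·2 + 7·3 = 91
  E: 11·2 + 10·1 + 13·1 + 7·2 = 59

99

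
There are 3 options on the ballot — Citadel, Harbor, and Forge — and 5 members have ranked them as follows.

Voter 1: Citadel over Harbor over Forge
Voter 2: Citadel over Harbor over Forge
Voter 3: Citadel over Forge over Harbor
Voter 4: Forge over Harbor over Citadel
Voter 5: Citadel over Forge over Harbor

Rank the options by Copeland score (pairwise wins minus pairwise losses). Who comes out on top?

Pairwise results:
  Citadel vs Harbor: Citadel wins 4–1.
  Citadel vs Forge: Citadel wins 4–1.
  Harbor vs Forge: Forge wins 3–2.
Copeland scores (wins − losses):
  Citadel: 2 − 0 = 2
  Harbor: 0 − 2 = -2
  Forge: 1 − 1 = 0
Citadel has the best Copeland score.

Citadel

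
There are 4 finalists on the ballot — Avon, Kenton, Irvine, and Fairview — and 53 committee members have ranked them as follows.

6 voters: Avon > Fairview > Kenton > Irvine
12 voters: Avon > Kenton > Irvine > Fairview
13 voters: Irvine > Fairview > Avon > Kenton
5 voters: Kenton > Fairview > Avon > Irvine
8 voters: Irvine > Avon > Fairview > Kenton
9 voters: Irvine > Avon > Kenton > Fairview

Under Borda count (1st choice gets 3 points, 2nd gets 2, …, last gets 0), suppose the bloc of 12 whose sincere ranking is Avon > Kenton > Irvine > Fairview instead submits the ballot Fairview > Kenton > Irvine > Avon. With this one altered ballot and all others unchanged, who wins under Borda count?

Irvine

Borda totals with the altered ballot: Avon 70, Kenton 54, Irvine 102, Fairview 92.
The switch changes the winner from Avon to Irvine.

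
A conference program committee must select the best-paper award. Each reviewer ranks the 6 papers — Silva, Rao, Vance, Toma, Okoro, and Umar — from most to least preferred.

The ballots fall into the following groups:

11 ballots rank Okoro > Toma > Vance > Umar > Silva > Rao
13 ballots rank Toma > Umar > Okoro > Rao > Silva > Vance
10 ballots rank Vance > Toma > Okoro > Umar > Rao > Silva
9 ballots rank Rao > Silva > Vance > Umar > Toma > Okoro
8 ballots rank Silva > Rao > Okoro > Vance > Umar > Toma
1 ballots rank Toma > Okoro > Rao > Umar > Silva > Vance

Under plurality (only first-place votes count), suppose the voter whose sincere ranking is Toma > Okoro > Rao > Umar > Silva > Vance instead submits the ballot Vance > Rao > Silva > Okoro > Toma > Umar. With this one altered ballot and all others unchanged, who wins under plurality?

First-place totals with the altered ballot: Silva 8, Rao 9, Vance 11, Toma 13, Okoro 11, Umar 0.
The winner is unchanged: still Toma.

Toma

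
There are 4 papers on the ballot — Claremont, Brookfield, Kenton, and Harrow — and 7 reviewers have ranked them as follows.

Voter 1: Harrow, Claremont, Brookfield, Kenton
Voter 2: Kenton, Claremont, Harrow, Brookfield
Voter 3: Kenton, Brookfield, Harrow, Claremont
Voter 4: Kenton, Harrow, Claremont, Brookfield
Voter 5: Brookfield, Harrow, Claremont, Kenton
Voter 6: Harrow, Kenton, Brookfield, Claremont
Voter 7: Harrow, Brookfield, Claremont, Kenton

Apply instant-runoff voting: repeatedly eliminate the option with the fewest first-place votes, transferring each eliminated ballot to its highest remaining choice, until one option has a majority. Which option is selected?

Round 1: Kenton 3, Harrow 3, Brookfield 1, Claremont 0. Claremont has the fewest and is eliminated.
Round 2: Kenton 3, Harrow 3, Brookfield 1. Brookfield has the fewest and is eliminated.
Round 3: Harrow 4, Kenton 3. Harrow has a majority.

Harrow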